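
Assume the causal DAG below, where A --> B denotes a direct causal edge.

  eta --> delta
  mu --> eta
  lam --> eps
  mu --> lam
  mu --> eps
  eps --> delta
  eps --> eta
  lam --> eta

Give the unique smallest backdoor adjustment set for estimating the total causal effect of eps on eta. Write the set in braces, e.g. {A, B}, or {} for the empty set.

Variables eligible for adjustment (non-descendants of eps, excluding eps and eta): {lam, mu}.
Backdoor paths from eps to eta:
  P1: eps <- mu -> lam -> eta
  P2: eps <- mu -> eta
  P3: eps <- lam <- mu -> eta
  P4: eps <- lam -> eta
The empty set is not sufficient: P1 (eps <- mu -> lam -> eta) has no collider blocking it and no conditioned non-collider, so it is open.
Try {lam, mu}:
  P1: blocked at fork node mu ∈ conditioning set.
  P2: blocked at fork node mu ∈ conditioning set.
  P3: blocked at chain node lam ∈ conditioning set.
  P4: blocked at fork node lam ∈ conditioning set.
{lam, mu} contains no descendant of eps and blocks every backdoor path.
Every element of {lam, mu} is needed (dropping lam leaves P4 open; dropping mu leaves P2 open), so no proper subset is valid.
Among all size-2 subsets of the eligible variables, only {lam, mu} blocks every backdoor path, so it is the unique smallest valid adjustment set.

{lam, mu}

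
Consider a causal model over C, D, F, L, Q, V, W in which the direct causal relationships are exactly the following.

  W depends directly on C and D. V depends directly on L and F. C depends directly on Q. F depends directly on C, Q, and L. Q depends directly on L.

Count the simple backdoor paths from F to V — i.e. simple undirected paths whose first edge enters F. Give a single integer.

A backdoor path from F to V is any simple undirected path whose first edge points into F (i.e. leaves F via a parent).
Parents of F: {C, L, Q}.
Enumerating:
  P1: F <- L -> V
  P2: F <- Q <- L -> V
  P3: F <- C <- Q <- L -> V
That exhausts the simple backdoor paths. Count: 3.

3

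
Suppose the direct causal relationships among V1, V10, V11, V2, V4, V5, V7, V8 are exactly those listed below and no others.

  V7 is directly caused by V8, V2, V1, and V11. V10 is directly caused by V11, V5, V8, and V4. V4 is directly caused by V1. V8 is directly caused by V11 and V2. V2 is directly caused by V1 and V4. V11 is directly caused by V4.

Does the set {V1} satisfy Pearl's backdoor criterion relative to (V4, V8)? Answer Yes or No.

Yes

Backdoor paths from V4 to V8 (paths whose first edge points into V4):
  P1: V4 <- V1 -> V2 -> V8
  P2: V4 <- V1 -> V2 -> V7 <- V11 -> V8
  P3: V4 <- V1 -> V2 -> V7 <- V11 -> V10 <- V8
  P4: V4 <- V1 -> V2 -> V7 <- V8
  P5: V4 <- V1 -> V7 <- V11 -> V8
  P6: V4 <- V1 -> V7 <- V11 -> V10 <- V8
  P7: V4 <- V1 -> V7 <- V2 -> V8
  P8: V4 <- V1 -> V7 <- V8
Condition 1 (no descendant of V4 in the set): holds — descendants of V4 are {V10, V11, V2, V7, V8}; none are in {V1}.
Condition 2 (every backdoor path blocked by {V1}):
  P1: blocked at fork node V1 ∈ conditioning set.
  P2: blocked at fork node V1 ∈ conditioning set.
  P3: blocked at fork node V1 ∈ conditioning set.
  P4: blocked at fork node V1 ∈ conditioning set.
  P5: blocked at fork node V1 ∈ conditioning set.
  P6: blocked at fork node V1 ∈ conditioning set.
  P7: blocked at fork node V1 ∈ conditioning set.
  P8: blocked at fork node V1 ∈ conditioning set.
{V1} satisfies the backdoor criterion.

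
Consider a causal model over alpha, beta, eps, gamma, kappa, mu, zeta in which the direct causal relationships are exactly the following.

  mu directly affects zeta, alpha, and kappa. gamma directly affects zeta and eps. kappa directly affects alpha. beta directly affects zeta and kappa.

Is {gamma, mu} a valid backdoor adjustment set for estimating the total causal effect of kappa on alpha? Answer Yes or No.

Backdoor paths from kappa to alpha (paths whose first edge points into kappa):
  P1: kappa <- mu -> alpha
  P2: kappa <- beta -> zeta <- mu -> alpha
Condition 1 (no descendant of kappa in the set): holds — descendants of kappa are {alpha}; none are in {gamma, mu}.
Condition 2 (every backdoor path blocked by {gamma, mu}):
  P1: blocked at fork node mu ∈ conditioning set.
  P2: blocked at collider zeta (neither it nor any descendant is in the conditioning set).
{gamma, mu} satisfies the backdoor criterion.

Yes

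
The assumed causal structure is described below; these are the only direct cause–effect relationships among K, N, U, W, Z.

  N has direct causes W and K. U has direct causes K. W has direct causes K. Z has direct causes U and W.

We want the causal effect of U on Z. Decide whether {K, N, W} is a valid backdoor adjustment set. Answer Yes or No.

Yes

Backdoor paths from U to Z (paths whose first edge points into U):
  P1: U <- K -> W -> Z
  P2: U <- K -> N <- W -> Z
Condition 1 (no descendant of U in the set): holds — descendants of U are {Z}; none are in {K, N, W}.
Condition 2 (every backdoor path blocked by {K, N, W}):
  P1: blocked at fork node K ∈ conditioning set.
  P2: blocked at fork node K ∈ conditioning set.
{K, N, W} satisfies the backdoor criterion.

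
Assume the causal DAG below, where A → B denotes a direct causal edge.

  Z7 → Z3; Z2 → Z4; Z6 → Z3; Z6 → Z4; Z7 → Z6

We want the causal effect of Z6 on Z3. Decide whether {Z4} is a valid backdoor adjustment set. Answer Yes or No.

No

Backdoor paths from Z6 to Z3 (paths whose first edge points into Z6):
  P1: Z6 <- Z7 -> Z3
Condition 1 (no descendant of Z6 in the set): FAILS — Z4 is a descendant of Z6.
Condition 2 (every backdoor path blocked by {Z4}):
  P1: open — no interior node is in the conditioning set.
{Z4} does not satisfy the backdoor criterion.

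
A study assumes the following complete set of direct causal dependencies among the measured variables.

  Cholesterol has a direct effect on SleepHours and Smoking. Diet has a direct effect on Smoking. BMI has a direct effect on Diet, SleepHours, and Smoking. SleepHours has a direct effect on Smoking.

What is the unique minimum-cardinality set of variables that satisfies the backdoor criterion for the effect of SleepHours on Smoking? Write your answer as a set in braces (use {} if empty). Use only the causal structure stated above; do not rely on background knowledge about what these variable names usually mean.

{BMI, Cholesterol}

Variables eligible for adjustment (non-descendants of SleepHours, excluding SleepHours and Smoking): {BMI, Cholesterol, Diet}.
Backdoor paths from SleepHours to Smoking:
  P1: SleepHours <- Cholesterol -> Smoking
  P2: SleepHours <- BMI -> Diet -> Smoking
  P3: SleepHours <- BMI -> Smoking
The empty set is not sufficient: P1 (SleepHours <- Cholesterol -> Smoking) has no collider blocking it and no conditioned non-collider, so it is open.
Try {BMI, Cholesterol}:
  P1: blocked at fork node Cholesterol ∈ conditioning set.
  P2: blocked at fork node BMI ∈ conditioning set.
  P3: blocked at fork node BMI ∈ conditioning set.
{BMI, Cholesterol} contains no descendant of SleepHours and blocks every backdoor path.
Every element of {BMI, Cholesterol} is needed (dropping BMI leaves P2 open; dropping Cholesterol leaves P1 open), so no proper subset is valid.
Among all size-2 subsets of the eligible variables, only {BMI, Cholesterol} blocks every backdoor path, so it is the unique smallest valid adjustment set.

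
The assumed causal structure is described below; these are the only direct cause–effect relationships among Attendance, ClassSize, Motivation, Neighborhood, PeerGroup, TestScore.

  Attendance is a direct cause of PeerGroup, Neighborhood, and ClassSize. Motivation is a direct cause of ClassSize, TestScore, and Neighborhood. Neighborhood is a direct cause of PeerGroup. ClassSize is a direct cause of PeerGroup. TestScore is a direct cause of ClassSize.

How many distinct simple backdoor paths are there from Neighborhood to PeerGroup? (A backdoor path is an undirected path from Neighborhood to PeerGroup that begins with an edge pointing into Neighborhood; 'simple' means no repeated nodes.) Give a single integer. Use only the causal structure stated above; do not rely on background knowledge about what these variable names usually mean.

A backdoor path from Neighborhood to PeerGroup is any simple undirected path whose first edge points into Neighborhood (i.e. leaves Neighborhood via a parent).
Parents of Neighborhood: {Attendance, Motivation}.
Enumerating:
  P1: Neighborhood <- Attendance -> ClassSize -> PeerGroup
  P2: Neighborhood <- Attendance -> PeerGroup
  P3: Neighborhood <- Motivation -> TestScore -> ClassSize <- Attendance -> PeerGroup
  P4: Neighborhood <- Motivation -> TestScore -> ClassSize -> PeerGroup
  P5: Neighborhood <- Motivation -> ClassSize <- Attendance -> PeerGroup
  P6: Neighborhood <- Motivation -> ClassSize -> PeerGroup
That exhausts the simple backdoor paths. Count: 6.

6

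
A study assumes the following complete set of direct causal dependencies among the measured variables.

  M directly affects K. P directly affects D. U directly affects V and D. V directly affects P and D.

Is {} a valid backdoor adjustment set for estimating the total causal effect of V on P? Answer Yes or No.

Yes

Backdoor paths from V to P (paths whose first edge points into V):
  P1: V <- U -> D <- P
Condition 1 (no descendant of V in the set): holds — descendants of V are {D, P}; none are in {}.
Condition 2 (every backdoor path blocked by {}):
  P1: blocked at collider D (neither it nor any descendant is in the conditioning set).
{} satisfies the backdoor criterion.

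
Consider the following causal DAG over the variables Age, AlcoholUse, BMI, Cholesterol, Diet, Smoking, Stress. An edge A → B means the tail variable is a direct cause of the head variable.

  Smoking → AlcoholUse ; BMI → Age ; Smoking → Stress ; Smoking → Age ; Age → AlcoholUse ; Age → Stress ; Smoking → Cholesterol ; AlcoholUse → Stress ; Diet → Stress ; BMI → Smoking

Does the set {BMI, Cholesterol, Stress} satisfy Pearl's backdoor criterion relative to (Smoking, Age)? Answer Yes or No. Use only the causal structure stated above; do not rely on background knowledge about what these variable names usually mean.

No

Backdoor paths from Smoking to Age (paths whose first edge points into Smoking):
  P1: Smoking <- BMI -> Age
Condition 1 (no descendant of Smoking in the set): FAILS — Cholesterol and Stress are descendants of Smoking.
Condition 2 (every backdoor path blocked by {BMI, Cholesterol, Stress}):
  P1: blocked at fork node BMI ∈ conditioning set.
{BMI, Cholesterol, Stress} does not satisfy the backdoor criterion.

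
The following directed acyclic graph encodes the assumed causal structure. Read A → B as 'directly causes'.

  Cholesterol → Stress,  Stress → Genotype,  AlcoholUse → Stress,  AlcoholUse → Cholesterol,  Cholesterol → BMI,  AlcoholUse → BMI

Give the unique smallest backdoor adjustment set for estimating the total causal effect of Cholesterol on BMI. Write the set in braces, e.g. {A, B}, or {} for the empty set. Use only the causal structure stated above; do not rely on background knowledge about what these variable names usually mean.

{AlcoholUse}

Variables eligible for adjustment (non-descendants of Cholesterol, excluding Cholesterol and BMI): {AlcoholUse}.
Backdoor paths from Cholesterol to BMI:
  P1: Cholesterol <- AlcoholUse -> BMI
The empty set is not sufficient: P1 (Cholesterol <- AlcoholUse -> BMI) has no collider blocking it and no conditioned non-collider, so it is open.
Try {AlcoholUse}:
  P1: blocked at fork node AlcoholUse ∈ conditioning set.
{AlcoholUse} contains no descendant of Cholesterol and blocks every backdoor path.
{AlcoholUse} is the unique smallest valid adjustment set.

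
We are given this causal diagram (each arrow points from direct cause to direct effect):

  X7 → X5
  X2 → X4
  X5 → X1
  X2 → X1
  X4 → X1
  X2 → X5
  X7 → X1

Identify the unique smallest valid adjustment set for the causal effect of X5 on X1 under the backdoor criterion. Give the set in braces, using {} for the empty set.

Variables eligible for adjustment (non-descendants of X5, excluding X5 and X1): {X2, X4, X7}.
Backdoor paths from X5 to X1:
  P1: X5 <- X2 -> X4 -> X1
  P2: X5 <- X2 -> X1
  P3: X5 <- X7 -> X1
The empty set is not sufficient: P1 (X5 <- X2 -> X4 -> X1) has no collider blocking it and no conditioned non-collider, so it is open.
Try {X2, X7}:
  P1: blocked at fork node X2 ∈ conditioning set.
  P2: blocked at fork node X2 ∈ conditioning set.
  P3: blocked at fork node X7 ∈ conditioning set.
{X2, X7} contains no descendant of X5 and blocks every backdoor path.
Every element of {X2, X7} is needed (dropping X2 leaves P1 open; dropping X7 leaves P3 open), so no proper subset is valid.
Among all size-2 subsets of the eligible variables, only {X2, X7} blocks every backdoor path, so it is the unique smallest valid adjustment set.

{X2, X7}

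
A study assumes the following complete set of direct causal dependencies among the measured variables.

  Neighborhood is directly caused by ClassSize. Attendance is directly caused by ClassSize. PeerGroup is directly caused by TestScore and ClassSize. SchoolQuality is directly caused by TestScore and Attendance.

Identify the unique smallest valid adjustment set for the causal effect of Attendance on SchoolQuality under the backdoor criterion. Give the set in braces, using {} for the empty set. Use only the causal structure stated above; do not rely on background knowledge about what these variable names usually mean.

Variables eligible for adjustment (non-descendants of Attendance, excluding Attendance and SchoolQuality): {ClassSize, Neighborhood, PeerGroup, TestScore}.
Backdoor paths from Attendance to SchoolQuality:
  P1: Attendance <- ClassSize -> PeerGroup <- TestScore -> SchoolQuality
Each backdoor path contains an unconditioned collider, so every path is already blocked with the empty conditioning set:
  P1: blocked at collider PeerGroup (neither it nor any descendant is in the conditioning set).
The empty set is therefore the unique smallest valid set.

{}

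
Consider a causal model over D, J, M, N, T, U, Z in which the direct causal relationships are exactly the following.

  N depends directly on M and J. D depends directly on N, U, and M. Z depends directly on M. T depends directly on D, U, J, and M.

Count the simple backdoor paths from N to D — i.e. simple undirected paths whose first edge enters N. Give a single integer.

A backdoor path from N to D is any simple undirected path whose first edge points into N (i.e. leaves N via a parent).
Parents of N: {J, M}.
Enumerating:
  P1: N <- J -> T <- U -> D
  P2: N <- J -> T <- M -> D
  P3: N <- J -> T <- D
  P4: N <- M -> D
  P5: N <- M -> T <- U -> D
  P6: N <- M -> T <- D
That exhausts the simple backdoor paths. Count: 6.

6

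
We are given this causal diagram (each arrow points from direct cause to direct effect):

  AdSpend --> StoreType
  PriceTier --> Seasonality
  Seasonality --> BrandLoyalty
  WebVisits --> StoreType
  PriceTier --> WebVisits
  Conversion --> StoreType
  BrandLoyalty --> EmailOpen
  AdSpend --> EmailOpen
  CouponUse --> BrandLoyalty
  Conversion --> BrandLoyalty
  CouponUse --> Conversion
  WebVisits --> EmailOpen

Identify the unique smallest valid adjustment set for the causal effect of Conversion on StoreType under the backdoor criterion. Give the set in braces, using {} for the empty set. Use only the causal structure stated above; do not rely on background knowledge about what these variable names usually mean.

{}

Variables eligible for adjustment (non-descendants of Conversion, excluding Conversion and StoreType): {AdSpend, CouponUse, PriceTier, Seasonality, WebVisits}.
Backdoor paths from Conversion to StoreType:
  P1: Conversion <- CouponUse -> BrandLoyalty <- Seasonality <- PriceTier -> WebVisits -> StoreType
  P2: Conversion <- CouponUse -> BrandLoyalty <- Seasonality <- PriceTier -> WebVisits -> EmailOpen <- AdSpend -> StoreType
  P3: Conversion <- CouponUse -> BrandLoyalty -> EmailOpen <- WebVisits -> StoreType
  P4: Conversion <- CouponUse -> BrandLoyalty -> EmailOpen <- AdSpend -> StoreType
Each backdoor path contains an unconditioned collider, so every path is already blocked with the empty conditioning set:
  P1: blocked at collider BrandLoyalty (neither it nor any descendant is in the conditioning set).
  P2: blocked at collider BrandLoyalty (neither it nor any descendant is in the conditioning set).
  P3: blocked at collider EmailOpen (neither it nor any descendant is in the conditioning set).
  P4: blocked at collider EmailOpen (neither it nor any descendant is in the conditioning set).
The empty set is therefore the unique smallest valid set.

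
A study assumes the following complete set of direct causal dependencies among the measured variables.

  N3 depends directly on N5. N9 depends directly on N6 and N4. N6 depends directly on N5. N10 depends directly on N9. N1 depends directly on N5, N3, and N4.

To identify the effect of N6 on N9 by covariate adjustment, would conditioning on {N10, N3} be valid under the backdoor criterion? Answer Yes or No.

Backdoor paths from N6 to N9 (paths whose first edge points into N6):
  P1: N6 <- N5 -> N3 -> N1 <- N4 -> N9
  P2: N6 <- N5 -> N1 <- N4 -> N9
Condition 1 (no descendant of N6 in the set): FAILS — N10 is a descendant of N6.
Condition 2 (every backdoor path blocked by {N10, N3}):
  P1: blocked at chain node N3 ∈ conditioning set.
  P2: blocked at collider N1 (neither it nor any descendant is in the conditioning set).
{N10, N3} does not satisfy the backdoor criterion.

No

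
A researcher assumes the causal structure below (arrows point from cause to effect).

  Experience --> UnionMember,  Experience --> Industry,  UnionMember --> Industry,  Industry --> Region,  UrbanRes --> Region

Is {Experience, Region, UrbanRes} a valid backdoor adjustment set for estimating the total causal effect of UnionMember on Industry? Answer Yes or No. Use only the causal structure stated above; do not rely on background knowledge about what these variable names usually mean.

No

Backdoor paths from UnionMember to Industry (paths whose first edge points into UnionMember):
  P1: UnionMember <- Experience -> Industry
Condition 1 (no descendant of UnionMember in the set): FAILS — Region is a descendant of UnionMember.
Condition 2 (every backdoor path blocked by {Experience, Region, UrbanRes}):
  P1: blocked at fork node Experience ∈ conditioning set.
{Experience, Region, UrbanRes} does not satisfy the backdoor criterion.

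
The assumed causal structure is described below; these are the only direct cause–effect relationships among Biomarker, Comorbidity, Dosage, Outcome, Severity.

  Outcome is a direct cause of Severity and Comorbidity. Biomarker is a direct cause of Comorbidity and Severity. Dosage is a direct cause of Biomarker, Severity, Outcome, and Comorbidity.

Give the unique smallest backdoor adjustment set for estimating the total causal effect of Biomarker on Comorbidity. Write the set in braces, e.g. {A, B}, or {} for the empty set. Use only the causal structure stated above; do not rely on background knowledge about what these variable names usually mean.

{Dosage}

Variables eligible for adjustment (non-descendants of Biomarker, excluding Biomarker and Comorbidity): {Dosage, Outcome}.
Backdoor paths from Biomarker to Comorbidity:
  P1: Biomarker <- Dosage -> Outcome -> Comorbidity
  P2: Biomarker <- Dosage -> Comorbidity
  P3: Biomarker <- Dosage -> Severity <- Outcome -> Comorbidity
The empty set is not sufficient: P1 (Biomarker <- Dosage -> Outcome -> Comorbidity) has no collider blocking it and no conditioned non-collider, so it is open.
Try {Dosage}:
  P1: blocked at fork node Dosage ∈ conditioning set.
  P2: blocked at fork node Dosage ∈ conditioning set.
  P3: blocked at fork node Dosage ∈ conditioning set.
{Dosage} contains no descendant of Biomarker and blocks every backdoor path.
No other singleton works — e.g. {Outcome} leaves P2 open — so {Dosage} is the unique smallest valid adjustment set.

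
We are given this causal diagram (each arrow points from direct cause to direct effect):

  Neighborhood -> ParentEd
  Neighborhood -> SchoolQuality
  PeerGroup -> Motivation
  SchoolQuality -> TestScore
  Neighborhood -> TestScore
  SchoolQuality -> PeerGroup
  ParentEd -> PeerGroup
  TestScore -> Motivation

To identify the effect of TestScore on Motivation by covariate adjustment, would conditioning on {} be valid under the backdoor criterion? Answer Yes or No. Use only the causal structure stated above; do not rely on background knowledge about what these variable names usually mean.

Backdoor paths from TestScore to Motivation (paths whose first edge points into TestScore):
  P1: TestScore <- Neighborhood -> ParentEd -> PeerGroup -> Motivation
  P2: TestScore <- Neighborhood -> SchoolQuality -> PeerGroup -> Motivation
  P3: TestScore <- SchoolQuality <- Neighborhood -> ParentEd -> PeerGroup -> Motivation
  P4: TestScore <- SchoolQuality -> PeerGroup -> Motivation
Condition 1 (no descendant of TestScore in the set): holds — descendants of TestScore are {Motivation}; none are in {}.
Condition 2 (every backdoor path blocked by {}):
  P1: open — no interior node is in the conditioning set.
  P2: open — no interior node is in the conditioning set.
  P3: open — no interior node is in the conditioning set.
  P4: open — no interior node is in the conditioning set.
{} does not satisfy the backdoor criterion.

No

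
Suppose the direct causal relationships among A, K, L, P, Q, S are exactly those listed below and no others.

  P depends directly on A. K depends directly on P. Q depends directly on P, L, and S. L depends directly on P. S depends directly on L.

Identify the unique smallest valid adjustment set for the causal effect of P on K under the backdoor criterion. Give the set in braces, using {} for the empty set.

Variables eligible for adjustment (non-descendants of P, excluding P and K): {A}.
Backdoor paths from P to K:
  (none)
With no backdoor paths the empty set already satisfies the criterion, and it is trivially minimal.

{}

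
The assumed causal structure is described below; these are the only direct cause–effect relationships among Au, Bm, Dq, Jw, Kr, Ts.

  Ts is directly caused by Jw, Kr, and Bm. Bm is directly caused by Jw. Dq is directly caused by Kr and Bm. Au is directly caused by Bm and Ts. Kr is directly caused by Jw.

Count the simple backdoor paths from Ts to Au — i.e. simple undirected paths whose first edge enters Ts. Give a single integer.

A backdoor path from Ts to Au is any simple undirected path whose first edge points into Ts (i.e. leaves Ts via a parent).
Parents of Ts: {Bm, Jw, Kr}.
Enumerating:
  P1: Ts <- Jw -> Kr -> Dq <- Bm -> Au
  P2: Ts <- Jw -> Bm -> Au
  P3: Ts <- Kr <- Jw -> Bm -> Au
  P4: Ts <- Kr -> Dq <- Bm -> Au
  P5: Ts <- Bm -> Au
That exhausts the simple backdoor paths. Count: 5.

5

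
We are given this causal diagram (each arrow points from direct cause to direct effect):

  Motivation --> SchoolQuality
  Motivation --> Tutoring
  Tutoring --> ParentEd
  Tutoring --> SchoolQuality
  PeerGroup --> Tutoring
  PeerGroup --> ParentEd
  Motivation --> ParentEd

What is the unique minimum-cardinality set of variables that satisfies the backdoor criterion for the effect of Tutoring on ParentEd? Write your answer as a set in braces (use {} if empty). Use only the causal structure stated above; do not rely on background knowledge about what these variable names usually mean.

Variables eligible for adjustment (non-descendants of Tutoring, excluding Tutoring and ParentEd): {Motivation, PeerGroup}.
Backdoor paths from Tutoring to ParentEd:
  P1: Tutoring <- Motivation -> ParentEd
  P2: Tutoring <- PeerGroup -> ParentEd
The empty set is not sufficient: P1 (Tutoring <- Motivation -> ParentEd) has no collider blocking it and no conditioned non-collider, so it is open.
Try {Motivation, PeerGroup}:
  P1: blocked at fork node Motivation ∈ conditioning set.
  P2: blocked at fork node PeerGroup ∈ conditioning set.
{Motivation, PeerGroup} contains no descendant of Tutoring and blocks every backdoor path.
Every element of {Motivation, PeerGroup} is needed (dropping Motivation leaves P1 open; dropping PeerGroup leaves P2 open), so no proper subset is valid.
Among all size-2 subsets of the eligible variables, only {Motivation, PeerGroup} blocks every backdoor path, so it is the unique smallest valid adjustment set.

{Motivation, PeerGroup}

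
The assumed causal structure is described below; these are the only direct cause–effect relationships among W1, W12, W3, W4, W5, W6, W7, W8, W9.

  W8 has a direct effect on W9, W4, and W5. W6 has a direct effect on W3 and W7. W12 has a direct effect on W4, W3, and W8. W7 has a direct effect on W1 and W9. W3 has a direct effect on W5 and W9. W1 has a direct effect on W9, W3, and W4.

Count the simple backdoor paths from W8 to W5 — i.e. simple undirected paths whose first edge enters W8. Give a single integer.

A backdoor path from W8 to W5 is any simple undirected path whose first edge points into W8 (i.e. leaves W8 via a parent).
Parents of W8: {W12}.
Enumerating:
  P1: W8 <- W12 -> W4 <- W1 <- W7 <- W6 -> W3 -> W5
  P2: W8 <- W12 -> W4 <- W1 <- W7 -> W9 <- W3 -> W5
  P3: W8 <- W12 -> W4 <- W1 -> W3 -> W5
  P4: W8 <- W12 -> W4 <- W1 -> W9 <- W7 <- W6 -> W3 -> W5
  P5: W8 <- W12 -> W4 <- W1 -> W9 <- W3 -> W5
  P6: W8 <- W12 -> W3 -> W5
That exhausts the simple backdoor paths. Count: 6.

6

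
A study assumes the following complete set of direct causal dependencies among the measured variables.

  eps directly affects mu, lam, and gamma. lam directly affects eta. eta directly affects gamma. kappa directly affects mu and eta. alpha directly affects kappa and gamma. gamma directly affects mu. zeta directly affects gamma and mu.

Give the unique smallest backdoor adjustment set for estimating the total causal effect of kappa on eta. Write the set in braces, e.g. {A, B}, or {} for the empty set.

{}

Variables eligible for adjustment (non-descendants of kappa, excluding kappa and eta): {alpha, eps, lam, zeta}.
Backdoor paths from kappa to eta:
  P1: kappa <- alpha -> gamma <- eps -> lam -> eta
  P2: kappa <- alpha -> gamma <- zeta -> mu <- eps -> lam -> eta
  P3: kappa <- alpha -> gamma <- eta
  P4: kappa <- alpha -> gamma -> mu <- eps -> lam -> eta
Each backdoor path contains an unconditioned collider, so every path is already blocked with the empty conditioning set:
  P1: blocked at collider gamma (neither it nor any descendant is in the conditioning set).
  P2: blocked at collider gamma (neither it nor any descendant is in the conditioning set).
  P3: blocked at collider gamma (neither it nor any descendant is in the conditioning set).
  P4: blocked at collider mu (neither it nor any descendant is in the conditioning set).
The empty set is therefore the unique smallest valid set.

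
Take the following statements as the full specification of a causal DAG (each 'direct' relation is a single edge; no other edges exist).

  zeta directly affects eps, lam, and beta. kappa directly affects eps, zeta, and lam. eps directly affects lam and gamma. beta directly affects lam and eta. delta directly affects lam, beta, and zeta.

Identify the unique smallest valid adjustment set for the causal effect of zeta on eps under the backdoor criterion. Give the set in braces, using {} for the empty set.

Variables eligible for adjustment (non-descendants of zeta, excluding zeta and eps): {delta, kappa}.
Backdoor paths from zeta to eps:
  P1: zeta <- delta -> beta -> lam <- kappa -> eps
  P2: zeta <- delta -> beta -> lam <- eps
  P3: zeta <- delta -> lam <- kappa -> eps
  P4: zeta <- delta -> lam <- eps
  P5: zeta <- kappa -> eps
  P6: zeta <- kappa -> lam <- eps
The empty set is not sufficient: P5 (zeta <- kappa -> eps) has no collider blocking it and no conditioned non-collider, so it is open.
Try {kappa}:
  P1: blocked at collider lam (neither it nor any descendant is in the conditioning set).
  P2: blocked at collider lam (neither it nor any descendant is in the conditioning set).
  P3: blocked at collider lam (neither it nor any descendant is in the conditioning set).
  P4: blocked at collider lam (neither it nor any descendant is in the conditioning set).
  P5: blocked at fork node kappa ∈ conditioning set.
  P6: blocked at fork node kappa ∈ conditioning set.
{kappa} contains no descendant of zeta and blocks every backdoor path.
No other singleton works — e.g. {delta} leaves P5 open — so {kappa} is the unique smallest valid adjustment set.

{kappa}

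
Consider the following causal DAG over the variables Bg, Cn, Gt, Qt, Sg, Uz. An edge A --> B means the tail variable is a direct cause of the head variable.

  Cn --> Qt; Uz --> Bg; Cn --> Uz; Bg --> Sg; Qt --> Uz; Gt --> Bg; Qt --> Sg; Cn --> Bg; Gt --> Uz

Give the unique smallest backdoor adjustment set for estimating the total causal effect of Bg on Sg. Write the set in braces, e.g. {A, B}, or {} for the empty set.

{Qt}

Variables eligible for adjustment (non-descendants of Bg, excluding Bg and Sg): {Cn, Gt, Qt, Uz}.
Backdoor paths from Bg to Sg:
  P1: Bg <- Gt -> Uz <- Cn -> Qt -> Sg
  P2: Bg <- Gt -> Uz <- Qt -> Sg
  P3: Bg <- Cn -> Qt -> Sg
  P4: Bg <- Cn -> Uz <- Qt -> Sg
  P5: Bg <- Uz <- Cn -> Qt -> Sg
  P6: Bg <- Uz <- Qt -> Sg
The empty set is not sufficient: P3 (Bg <- Cn -> Qt -> Sg) has no collider blocking it and no conditioned non-collider, so it is open.
Try {Qt}:
  P1: blocked at collider Uz (neither it nor any descendant is in the conditioning set).
  P2: blocked at collider Uz (neither it nor any descendant is in the conditioning set).
  P3: blocked at chain node Qt ∈ conditioning set.
  P4: blocked at collider Uz (neither it nor any descendant is in the conditioning set).
  P5: blocked at chain node Qt ∈ conditioning set.
  P6: blocked at fork node Qt ∈ conditioning set.
{Qt} contains no descendant of Bg and blocks every backdoor path.
No other singleton works — e.g. {Gt} leaves P3 open — so {Qt} is the unique smallest valid adjustment set.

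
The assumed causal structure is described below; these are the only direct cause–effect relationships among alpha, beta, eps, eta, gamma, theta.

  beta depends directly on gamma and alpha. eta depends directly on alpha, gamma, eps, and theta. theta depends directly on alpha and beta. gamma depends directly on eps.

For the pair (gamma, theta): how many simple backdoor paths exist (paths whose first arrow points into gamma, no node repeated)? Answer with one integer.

3

A backdoor path from gamma to theta is any simple undirected path whose first edge points into gamma (i.e. leaves gamma via a parent).
Parents of gamma: {eps}.
Enumerating:
  P1: gamma <- eps -> eta <- alpha -> beta -> theta
  P2: gamma <- eps -> eta <- alpha -> theta
  P3: gamma <- eps -> eta <- theta
That exhausts the simple backdoor paths. Count: 3.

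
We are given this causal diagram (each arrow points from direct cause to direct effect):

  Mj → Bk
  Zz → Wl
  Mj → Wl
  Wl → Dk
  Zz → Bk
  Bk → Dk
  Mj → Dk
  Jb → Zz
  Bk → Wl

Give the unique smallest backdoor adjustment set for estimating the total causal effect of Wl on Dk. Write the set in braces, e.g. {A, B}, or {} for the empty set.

Variables eligible for adjustment (non-descendants of Wl, excluding Wl and Dk): {Bk, Jb, Mj, Zz}.
Backdoor paths from Wl to Dk:
  P1: Wl <- Mj -> Bk -> Dk
  P2: Wl <- Mj -> Dk
  P3: Wl <- Zz -> Bk <- Mj -> Dk
  P4: Wl <- Zz -> Bk -> Dk
  P5: Wl <- Bk <- Mj -> Dk
  P6: Wl <- Bk -> Dk
The empty set is not sufficient: P1 (Wl <- Mj -> Bk -> Dk) has no collider blocking it and no conditioned non-collider, so it is open.
Try {Bk, Mj}:
  P1: blocked at fork node Mj ∈ conditioning set.
  P2: blocked at fork node Mj ∈ conditioning set.
  P3: blocked at fork node Mj ∈ conditioning set.
  P4: blocked at chain node Bk ∈ conditioning set.
  P5: blocked at chain node Bk ∈ conditioning set.
  P6: blocked at fork node Bk ∈ conditioning set.
{Bk, Mj} contains no descendant of Wl and blocks every backdoor path.
Every element of {Bk, Mj} is needed (dropping Bk leaves P4 open; dropping Mj leaves P2 open), so no proper subset is valid.
Among all size-2 subsets of the eligible variables, only {Bk, Mj} blocks every backdoor path, so it is the unique smallest valid adjustment set.

{Bk, Mj}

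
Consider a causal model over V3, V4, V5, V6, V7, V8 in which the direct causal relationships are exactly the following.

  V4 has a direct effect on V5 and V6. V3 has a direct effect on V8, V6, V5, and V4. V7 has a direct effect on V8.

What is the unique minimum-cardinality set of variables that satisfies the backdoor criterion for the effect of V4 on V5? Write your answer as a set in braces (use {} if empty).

Variables eligible for adjustment (non-descendants of V4, excluding V4 and V5): {V3, V7, V8}.
Backdoor paths from V4 to V5:
  P1: V4 <- V3 -> V5
The empty set is not sufficient: P1 (V4 <- V3 -> V5) has no collider blocking it and no conditioned non-collider, so it is open.
Try {V3}:
  P1: blocked at fork node V3 ∈ conditioning set.
{V3} contains no descendant of V4 and blocks every backdoor path.
No other singleton works — e.g. {V7} leaves P1 open — so {V3} is the unique smallest valid adjustment set.

{V3}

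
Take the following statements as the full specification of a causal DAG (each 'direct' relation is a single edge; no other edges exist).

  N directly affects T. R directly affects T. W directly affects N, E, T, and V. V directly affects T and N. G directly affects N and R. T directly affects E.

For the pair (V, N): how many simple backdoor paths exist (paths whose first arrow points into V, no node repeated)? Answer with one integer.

5

A backdoor path from V to N is any simple undirected path whose first edge points into V (i.e. leaves V via a parent).
Parents of V: {W}.
Enumerating:
  P1: V <- W -> N
  P2: V <- W -> T <- N
  P3: V <- W -> T <- R <- G -> N
  P4: V <- W -> E <- T <- N
  P5: V <- W -> E <- T <- R <- G -> N
That exhausts the simple backdoor paths. Count: 5.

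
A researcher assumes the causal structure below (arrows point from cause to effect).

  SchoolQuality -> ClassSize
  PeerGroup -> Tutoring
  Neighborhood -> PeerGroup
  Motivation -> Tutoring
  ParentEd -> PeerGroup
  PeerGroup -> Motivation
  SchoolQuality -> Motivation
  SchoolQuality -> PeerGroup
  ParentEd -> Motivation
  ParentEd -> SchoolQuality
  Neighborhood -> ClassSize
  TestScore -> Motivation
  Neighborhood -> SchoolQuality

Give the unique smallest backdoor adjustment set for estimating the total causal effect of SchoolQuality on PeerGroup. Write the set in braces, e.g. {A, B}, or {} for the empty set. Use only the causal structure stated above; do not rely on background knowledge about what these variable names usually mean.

Variables eligible for adjustment (non-descendants of SchoolQuality, excluding SchoolQuality and PeerGroup): {Neighborhood, ParentEd, TestScore}.
Backdoor paths from SchoolQuality to PeerGroup:
  P1: SchoolQuality <- Neighborhood -> PeerGroup
  P2: SchoolQuality <- ParentEd -> PeerGroup
  P3: SchoolQuality <- ParentEd -> Motivation <- PeerGroup
  P4: SchoolQuality <- ParentEd -> Motivation -> Tutoring <- PeerGroup
The empty set is not sufficient: P1 (SchoolQuality <- Neighborhood -> PeerGroup) has no collider blocking it and no conditioned non-collider, so it is open.
Try {Neighborhood, ParentEd}:
  P1: blocked at fork node Neighborhood ∈ conditioning set.
  P2: blocked at fork node ParentEd ∈ conditioning set.
  P3: blocked at fork node ParentEd ∈ conditioning set.
  P4: blocked at fork node ParentEd ∈ conditioning set.
{Neighborhood, ParentEd} contains no descendant of SchoolQuality and blocks every backdoor path.
Every element of {Neighborhood, ParentEd} is needed (dropping Neighborhood leaves P1 open; dropping ParentEd leaves P2 open), so no proper subset is valid.
Among all size-2 subsets of the eligible variables, only {Neighborhood, ParentEd} blocks every backdoor path, so it is the unique smallest valid adjustment set.

{Neighborhood, ParentEd}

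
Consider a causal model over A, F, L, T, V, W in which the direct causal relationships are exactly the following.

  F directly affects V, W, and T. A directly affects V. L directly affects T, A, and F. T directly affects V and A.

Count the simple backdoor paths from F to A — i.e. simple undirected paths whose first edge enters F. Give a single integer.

A backdoor path from F to A is any simple undirected path whose first edge points into F (i.e. leaves F via a parent).
Parents of F: {L}.
Enumerating:
  P1: F <- L -> T -> A
  P2: F <- L -> T -> V <- A
  P3: F <- L -> A
That exhausts the simple backdoor paths. Count: 3.

3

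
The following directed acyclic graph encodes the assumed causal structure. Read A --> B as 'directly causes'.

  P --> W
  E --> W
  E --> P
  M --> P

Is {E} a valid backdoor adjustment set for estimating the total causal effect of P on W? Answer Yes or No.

Backdoor paths from P to W (paths whose first edge points into P):
  P1: P <- E -> W
Condition 1 (no descendant of P in the set): holds — descendants of P are {W}; none are in {E}.
Condition 2 (every backdoor path blocked by {E}):
  P1: blocked at fork node E ∈ conditioning set.
{E} satisfies the backdoor criterion.

Yes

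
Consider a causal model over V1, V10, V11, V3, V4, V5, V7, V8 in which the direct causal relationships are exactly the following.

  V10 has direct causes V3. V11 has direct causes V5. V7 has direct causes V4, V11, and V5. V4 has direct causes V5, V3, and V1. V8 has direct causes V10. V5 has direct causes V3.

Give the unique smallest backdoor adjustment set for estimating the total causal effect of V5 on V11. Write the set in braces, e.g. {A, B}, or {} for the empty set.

{}

Variables eligible for adjustment (non-descendants of V5, excluding V5 and V11): {V1, V10, V3, V8}.
Backdoor paths from V5 to V11:
  P1: V5 <- V3 -> V4 -> V7 <- V11
Each backdoor path contains an unconditioned collider, so every path is already blocked with the empty conditioning set:
  P1: blocked at collider V7 (neither it nor any descendant is in the conditioning set).
The empty set is therefore the unique smallest valid set.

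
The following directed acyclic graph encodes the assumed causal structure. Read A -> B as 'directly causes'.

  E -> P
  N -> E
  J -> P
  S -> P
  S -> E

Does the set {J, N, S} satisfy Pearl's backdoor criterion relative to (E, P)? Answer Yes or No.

Yes

Backdoor paths from E to P (paths whose first edge points into E):
  P1: E <- S -> P
Condition 1 (no descendant of E in the set): holds — descendants of E are {P}; none are in {J, N, S}.
Condition 2 (every backdoor path blocked by {J, N, S}):
  P1: blocked at fork node S ∈ conditioning set.
{J, N, S} satisfies the backdoor criterion.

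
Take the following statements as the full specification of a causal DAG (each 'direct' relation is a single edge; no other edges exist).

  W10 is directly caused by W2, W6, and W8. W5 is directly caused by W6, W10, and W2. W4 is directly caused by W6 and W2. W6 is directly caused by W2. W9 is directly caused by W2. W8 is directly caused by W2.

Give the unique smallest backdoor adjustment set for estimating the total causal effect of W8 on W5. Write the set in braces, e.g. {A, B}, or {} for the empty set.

Variables eligible for adjustment (non-descendants of W8, excluding W8 and W5): {W2, W4, W6, W9}.
Backdoor paths from W8 to W5:
  P1: W8 <- W2 -> W6 -> W10 -> W5
  P2: W8 <- W2 -> W6 -> W5
  P3: W8 <- W2 -> W10 <- W6 -> W5
  P4: W8 <- W2 -> W10 -> W5
  P5: W8 <- W2 -> W5
  P6: W8 <- W2 -> W4 <- W6 -> W10 -> W5
  P7: W8 <- W2 -> W4 <- W6 -> W5
The empty set is not sufficient: P1 (W8 <- W2 -> W6 -> W10 -> W5) has no collider blocking it and no conditioned non-collider, so it is open.
Try {W2}:
  P1: blocked at fork node W2 ∈ conditioning set.
  P2: blocked at fork node W2 ∈ conditioning set.
  P3: blocked at fork node W2 ∈ conditioning set.
  P4: blocked at fork node W2 ∈ conditioning set.
  P5: blocked at fork node W2 ∈ conditioning set.
  P6: blocked at fork node W2 ∈ conditioning set.
  P7: blocked at fork node W2 ∈ conditioning set.
{W2} contains no descendant of W8 and blocks every backdoor path.
No other singleton works — e.g. {W6} leaves P4 open — so {W2} is the unique smallest valid adjustment set.

{W2}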